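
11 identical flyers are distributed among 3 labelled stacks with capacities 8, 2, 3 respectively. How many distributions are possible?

6

By stars and bars, unrestricted non-negative solutions to x_1+…+x_3 = 11 number C(11+2,2) = 78.
Subtract solutions that violate a single cap (substitute x_i' = x_i − (cap_i+1)): x_1 ≥ 9 gives C(4,2) = 6; x_2 ≥ 3 gives C(10,2) = 45; x_3 ≥ 4 gives C(9,2) = 36. Together 87.
Add back pairs where two caps are both exceeded: 0 + 0 + 15 = 15.
By inclusion–exclusion the count is 78 − 87 + 15 = 6.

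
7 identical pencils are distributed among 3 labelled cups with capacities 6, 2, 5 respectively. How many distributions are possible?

By stars and bars, unrestricted non-negative solutions to x_1+…+x_3 = 7 number C(7+2,2) = 36.
Subtract solutions that violate a single cap (substitute x_i' = x_i − (cap_i+1)): x_1 ≥ 7 gives C(2,2) = 1; x_2 ≥ 3 gives C(6,2) = 15; x_3 ≥ 6 gives C(3,2) = 3. Together 19.
No two caps can be exceeded simultaneously, so the pair terms are all 0.
By inclusion–exclusion the count is 36 − 19 + 0 = 17.

17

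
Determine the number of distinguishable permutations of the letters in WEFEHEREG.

15120

WEFEHEREG has 9 letters with E appearing 4 times.
Dividing 9! = 362880 by 4! = 24 for the repeated letters gives 15120.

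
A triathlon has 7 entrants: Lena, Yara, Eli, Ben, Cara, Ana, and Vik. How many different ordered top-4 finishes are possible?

840

There are 7 choices for 1st place, 6 for 2nd, and so on down to 4 for position 4.
That gives 7 × 6 × 5 × 4 = 840.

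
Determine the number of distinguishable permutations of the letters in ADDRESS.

1260

Letter multiplicities in ADDRESS: A×1, D×2, E×1, R×1, S×2.
The number of distinct arrangements is 7!/(2!·2!) = 5040/4 = 1260.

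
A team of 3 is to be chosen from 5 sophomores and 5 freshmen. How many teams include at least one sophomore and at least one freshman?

Unrestricted: C(10,3) = 120 ways to pick any 3 of the 10.
Selections missing a whole group: no sophomores → C(5,3) = 10; no freshmen → C(5,3) = 10.
Both groups omitted at once is impossible, so 120 − 20 = 100.

100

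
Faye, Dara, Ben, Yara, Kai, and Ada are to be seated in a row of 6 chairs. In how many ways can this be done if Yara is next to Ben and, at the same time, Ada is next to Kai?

96

Treat {Yara,Ben} as one block (2 orders) and {Ada,Kai} as another (2 orders).
That leaves 4 units to arrange: 2 × 2 × 4! = 4 × 24 = 96.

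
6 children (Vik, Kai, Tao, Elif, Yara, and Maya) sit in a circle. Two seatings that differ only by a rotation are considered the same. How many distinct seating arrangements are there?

120

Seat Vik anywhere (absorbing the rotational symmetry), then permute the other 5: (5)! = 120.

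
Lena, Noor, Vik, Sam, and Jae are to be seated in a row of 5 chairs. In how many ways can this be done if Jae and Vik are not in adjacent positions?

There are 5! = 120 arrangements in all. If Jae and Vik are adjacent, merging them into one block gives 2·(4)! = 48 arrangements.
Complementary counting: 120 − 48 = 72.

72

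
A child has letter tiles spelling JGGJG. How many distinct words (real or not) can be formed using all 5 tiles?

The 5 letters of JGGJG have repeats: G appearing 3 times and J appearing twice.
So there are 5! / (3!·2!) = 10 distinguishable arrangements.

10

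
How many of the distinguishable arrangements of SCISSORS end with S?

840

Fix S in the last position and arrange the remaining 7 letters.
Those 7 letters have S appearing 3 times, giving (7)!/(3!) = 840.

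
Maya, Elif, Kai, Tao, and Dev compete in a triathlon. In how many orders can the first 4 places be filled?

120

This is an ordered selection of 4 from 5: P(5,4).
That gives 5 × 4 × 3 × 2 = 120.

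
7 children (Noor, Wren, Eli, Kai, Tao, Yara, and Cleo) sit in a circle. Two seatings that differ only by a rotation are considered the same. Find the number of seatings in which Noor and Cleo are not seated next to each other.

All circular seatings of 7 people number (6)! = 720.
Seatings with Noor beside Cleo: treat them as a block with 2 internal orders, giving 2 × (5)! = 240.
Subtracting, 720 − 240 = 480.

480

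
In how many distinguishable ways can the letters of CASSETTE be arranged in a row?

The 8 letters of CASSETTE have repeats: E appearing twice, S appearing twice, and T appearing twice.
So there are 8! / (2!·2!·2!) = 5040 distinguishable arrangements.

5040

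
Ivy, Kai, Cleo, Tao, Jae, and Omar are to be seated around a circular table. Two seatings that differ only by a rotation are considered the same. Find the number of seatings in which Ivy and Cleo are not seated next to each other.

Without the restriction there are (5)! = 120 seatings.
Those with Ivy next to Cleo: fuse the pair into one unit and seat 5 units around a circle — 2·(4)! = 48.
Subtracting, 120 − 48 = 72.

72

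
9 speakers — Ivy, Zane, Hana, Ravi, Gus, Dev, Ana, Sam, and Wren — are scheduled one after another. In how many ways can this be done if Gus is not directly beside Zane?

282240

There are 9! = 362880 arrangements in all. If Gus and Zane are adjacent, merging them into one block gives 2·(8)! = 80640 arrangements.
So 362880 − 80640 = 282240 arrangements keep them apart.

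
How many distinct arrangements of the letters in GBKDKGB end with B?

Fix B in the last position and arrange the remaining 6 letters.
Those 6 letters have G appearing twice and K appearing twice, giving (6)!/(2!·2!) = 180.

180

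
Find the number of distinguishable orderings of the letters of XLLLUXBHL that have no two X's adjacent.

5880

There are 9!/(4!·2!) = 7560 arrangements of XLLLUXBHL in total.
If the two X's are adjacent, glue them into one block, leaving 8 items to arrange: (8)!/(4!) = 1680 ways.
Subtracting, 7560 − 1680 = 5880 arrangements keep the X's apart.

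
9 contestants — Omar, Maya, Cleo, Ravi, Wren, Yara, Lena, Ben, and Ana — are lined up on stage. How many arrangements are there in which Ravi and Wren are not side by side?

282240

Of the 9! = 362880 arrangements, those with Ravi and Wren adjacent number 2 × 8! = 80640 (treat the pair as a block with 2 internal orders).
Complementary counting: 362880 − 80640 = 282240.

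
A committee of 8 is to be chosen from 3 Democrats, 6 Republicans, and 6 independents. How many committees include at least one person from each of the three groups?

5922

Unrestricted: C(15,8) = 6435 ways to pick any 8 of the 15.
Subtract selections that omit an entire group: no Democrats → C(12,8) = 495; no Republicans → C(9,8) = 9; no independents → C(9,8) = 9.
Add back selections omitting two groups (i.e. drawn from a single group): C(3,8) + C(6,8) + C(6,8) = 0.
By inclusion–exclusion: 6435 − 513 + 0 = 5922.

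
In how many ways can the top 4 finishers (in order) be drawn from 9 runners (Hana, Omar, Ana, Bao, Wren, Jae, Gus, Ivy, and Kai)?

This is an ordered selection of 4 from 9: P(9,4).
That gives 9 × 8 × 7 × 6 = 3024.

3024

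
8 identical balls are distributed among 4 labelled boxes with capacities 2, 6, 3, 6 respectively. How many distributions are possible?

Ignoring the caps, the number of non-negative solutions to x_1+…+x_4 = 8 is C(11,3) = 165.
Subtract solutions that violate a single cap (substitute x_i' = x_i − (cap_i+1)): x_1 ≥ 3 gives C(8,3) = 56; x_2 ≥ 7 gives C(4,3) = 4; x_3 ≥ 4 gives C(7,3) = 35; x_4 ≥ 7 gives C(4,3) = 4. Together 99.
Add back pairs where two caps are both exceeded: 0 + 4 + 0 + 0 + 0 + 0 = 4.
By inclusion–exclusion the count is 165 − 99 + 4 = 70.

70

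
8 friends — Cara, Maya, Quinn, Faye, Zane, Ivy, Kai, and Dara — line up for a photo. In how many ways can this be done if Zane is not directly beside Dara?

There are 8! = 40320 arrangements in all. If Zane and Dara are adjacent, merging them into one block gives 2·(7)! = 10080 arrangements.
So 40320 − 10080 = 30240 arrangements keep them apart.

30240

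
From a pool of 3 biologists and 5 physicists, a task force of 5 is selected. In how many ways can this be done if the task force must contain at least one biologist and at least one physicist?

With no constraint there are C(8,5) = 56 possible selections.
Subtract selections that omit an entire group: no biologists → C(5,5) = 1; no physicists → C(3,5) = 0.
Both groups omitted at once is impossible, so 56 − 1 = 55.

55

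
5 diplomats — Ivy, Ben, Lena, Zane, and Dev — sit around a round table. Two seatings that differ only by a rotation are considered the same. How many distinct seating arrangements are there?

24

Seat Ivy anywhere (absorbing the rotational symmetry), then permute the other 4: (4)! = 24.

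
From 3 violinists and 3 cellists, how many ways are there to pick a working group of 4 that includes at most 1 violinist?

Split by how many violinists are chosen (0 through 1).
Sum: C(3,0)·C(3,4) + C(3,1)·C(3,3) = 0 + 3 = 3.

3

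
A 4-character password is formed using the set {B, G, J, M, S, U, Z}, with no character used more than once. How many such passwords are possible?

840

This is a permutation of 4 out of 7: P(7,4) = 7!/3!.
7 × 6 × 5 × 4 = 840.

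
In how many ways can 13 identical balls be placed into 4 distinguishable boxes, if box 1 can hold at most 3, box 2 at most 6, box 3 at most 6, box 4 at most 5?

94

Without the upper bounds there are C(16,3) = 560 ways to split 13 among 4 boxes.
Subtract solutions that violate a single cap (substitute x_i' = x_i − (cap_i+1)): x_1 ≥ 4 gives C(12,3) = 220; x_2 ≥ 7 gives C(9,3) = 84; x_3 ≥ 7 gives C(9,3) = 84; x_4 ≥ 6 gives C(10,3) = 120. Together 508.
Add back pairs where two caps are both exceeded: 10 + 10 + 20 + 0 + 1 + 1 = 42.
By inclusion–exclusion the count is 560 − 508 + 42 = 94.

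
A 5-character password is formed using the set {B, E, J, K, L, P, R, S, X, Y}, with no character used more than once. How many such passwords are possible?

30240

Choose and order 5 of the 10 symbols: the first character has 10 options, the next 9, and so on down to 6.
10 × 9 × 8 × 7 × 6 = 30240.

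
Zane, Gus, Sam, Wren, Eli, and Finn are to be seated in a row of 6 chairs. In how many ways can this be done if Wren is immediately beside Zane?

240

Glue Wren and Zane into one block (2 internal orders), leaving 5 units to arrange in a row.
So the count is 2·(5)! = 240.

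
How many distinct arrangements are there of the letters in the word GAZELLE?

1260

GAZELLE has 7 letters with E appearing twice and L appearing twice.
The number of distinct arrangements is 7!/(2!·2!) = 5040/4 = 1260.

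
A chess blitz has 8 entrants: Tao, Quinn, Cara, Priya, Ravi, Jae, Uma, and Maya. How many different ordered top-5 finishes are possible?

6720

There are 8 choices for 1st place, 7 for 2nd, and so on down to 4 for position 5.
That gives 8 × 7 × 6 × 5 × 4 = 6720.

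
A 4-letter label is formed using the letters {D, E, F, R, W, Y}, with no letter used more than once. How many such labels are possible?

Choose and order 4 of the 6 symbols: the first letter has 6 options, the next 5, then 4, 3.
6 × 5 × 4 × 3 = 360.

360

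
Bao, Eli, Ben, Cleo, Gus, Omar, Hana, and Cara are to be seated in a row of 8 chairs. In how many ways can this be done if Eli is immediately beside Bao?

10080

Place the 6 others and the Eli-Bao pair as 7 objects in a line; the pair has 2 internal arrangements.
That gives 2 × 7! = 2 × 5040 = 10080.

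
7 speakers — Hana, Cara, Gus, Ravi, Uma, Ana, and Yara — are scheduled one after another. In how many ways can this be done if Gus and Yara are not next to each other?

Of the 7! = 5040 arrangements, those with Gus and Yara adjacent number 2 × 6! = 1440 (treat the pair as a block with 2 internal orders).
Complementary counting: 5040 − 1440 = 3600.

3600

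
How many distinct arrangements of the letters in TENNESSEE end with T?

420

With the last slot taken by T, it remains to arrange the other 8 letters (ENNESSEE).
Those 8 letters have E appearing 4 times, N appearing twice, and S appearing twice, giving (8)!/(4!·2!·2!) = 420.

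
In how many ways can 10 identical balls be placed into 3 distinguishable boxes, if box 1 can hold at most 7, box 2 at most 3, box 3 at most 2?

Ignoring the caps, the number of non-negative solutions to x_1+…+x_3 = 10 is C(12,2) = 66.
Subtract solutions that violate a single cap (substitute x_i' = x_i − (cap_i+1)): x_1 ≥ 8 gives C(4,2) = 6; x_2 ≥ 4 gives C(8,2) = 28; x_3 ≥ 3 gives C(9,2) = 36. Together 70.
Add back pairs where two caps are both exceeded: 0 + 0 + 10 = 10.
By inclusion–exclusion the count is 66 − 70 + 10 = 6.

6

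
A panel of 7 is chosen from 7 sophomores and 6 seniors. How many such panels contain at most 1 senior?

Split by how many seniors are chosen (0 through 1).
Sum: C(6,0)·C(7,7) + C(6,1)·C(7,6) = 1 + 42 = 43.

43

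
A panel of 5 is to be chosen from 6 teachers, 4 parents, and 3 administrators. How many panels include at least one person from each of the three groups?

894

Unrestricted: C(13,5) = 1287 ways to pick any 5 of the 13.
Subtract selections that omit an entire group: no teachers → C(7,5) = 21; no parents → C(9,5) = 126; no administrators → C(10,5) = 252.
Add back selections omitting two groups (i.e. drawn from a single group): C(6,5) + C(4,5) + C(3,5) = 6.
By inclusion–exclusion: 1287 − 399 + 6 = 894.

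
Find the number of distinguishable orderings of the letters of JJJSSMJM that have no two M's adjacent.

Total arrangements of JJJSSMJM: 8!/(4!·2!·2!) = 420.
Arrangements with the M's together: treat MM as one letter, giving (7)!/(4!·2!) = 105.
Subtracting, 420 − 105 = 315 arrangements keep the M's apart.

315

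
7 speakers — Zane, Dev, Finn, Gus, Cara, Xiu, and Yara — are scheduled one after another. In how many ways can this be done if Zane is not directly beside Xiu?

3600

There are 7! = 5040 arrangements in all. If Zane and Xiu are adjacent, merging them into one block gives 2·(6)! = 1440 arrangements.
So 5040 − 1440 = 3600 arrangements keep them apart.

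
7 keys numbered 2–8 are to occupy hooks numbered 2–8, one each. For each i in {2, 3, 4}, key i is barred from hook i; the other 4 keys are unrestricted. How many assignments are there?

Let Aᵢ (for i ∈ {2, 3, 4}) be the placements that put key i in its forbidden hook. Any j of these fix j positions, leaving (7−j)! ways to fill the rest, and there are C(3,j) ways to pick which j.
By inclusion–exclusion, the number of valid placements is Σ_{j=0}^{3} (−1)^j C(3,j)·(7−j)!.
Computing: 5040 − 2160 + 360 − 24 = 3216.

3216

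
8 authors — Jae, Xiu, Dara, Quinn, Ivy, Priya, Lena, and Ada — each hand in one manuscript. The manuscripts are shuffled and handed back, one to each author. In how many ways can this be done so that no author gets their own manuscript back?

14833

Let Aᵢ be the assignments in which author i gets their own manuscript. We want the size of the complement of A₁∪…∪A_8.
By inclusion–exclusion this is Σ_{j=0}^{8} (−1)^j C(8,j)·(8−j)!.
Computing: 40320 − 40320 + 20160 − 6720 + 1680 − 336 + 56 − 8 + 1 = 14833.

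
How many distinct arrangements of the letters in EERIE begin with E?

12

Fix E in the first position and arrange the remaining 4 letters.
Those 4 letters have E appearing twice, giving (4)!/(2!) = 12.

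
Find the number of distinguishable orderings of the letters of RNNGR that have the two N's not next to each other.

18

There are 5!/(2!·2!) = 30 arrangements of RNNGR in total.
Arrangements with the N's together: treat NN as one letter, giving (4)!/(2!) = 12.
Hence 30 − 12 = 18.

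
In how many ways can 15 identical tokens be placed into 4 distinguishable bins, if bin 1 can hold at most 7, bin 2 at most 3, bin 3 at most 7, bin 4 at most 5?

96

By stars and bars, unrestricted non-negative solutions to x_1+…+x_4 = 15 number C(15+3,3) = 816.
Subtract solutions that violate a single cap (substitute x_i' = x_i − (cap_i+1)): x_1 ≥ 8 gives C(10,3) = 120; x_2 ≥ 4 gives C(14,3) = 364; x_3 ≥ 8 gives C(10,3) = 120; x_4 ≥ 6 gives C(12,3) = 220. Together 824.
Add back pairs where two caps are both exceeded: 20 + 0 + 4 + 20 + 56 + 4 = 104.
By inclusion–exclusion the count is 816 − 824 + 104 = 96.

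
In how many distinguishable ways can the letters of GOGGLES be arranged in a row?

840

The 7 letters of GOGGLES have repeats: G appearing 3 times.
Dividing 7! = 5040 by 3! = 6 for the repeated letters gives 840.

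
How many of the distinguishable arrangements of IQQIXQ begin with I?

With the first slot taken by I, it remains to arrange the other 5 letters (QQIXQ).
Those 5 letters have Q appearing 3 times, giving (5)!/(3!) = 20.

20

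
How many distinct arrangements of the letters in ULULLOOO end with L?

With the last slot taken by L, it remains to arrange the other 7 letters (UULLOOO).
Those 7 letters have L appearing twice, O appearing 3 times, and U appearing twice, giving (7)!/(3!·2!·2!) = 210.

210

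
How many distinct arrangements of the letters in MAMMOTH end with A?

120

Fix A in the last position and arrange the remaining 6 letters.
Those 6 letters have M appearing 3 times, giving (6)!/(3!) = 120.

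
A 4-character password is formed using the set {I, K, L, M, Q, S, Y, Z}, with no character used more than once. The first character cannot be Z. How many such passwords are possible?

1470

The first character has 8−1 = 7 choices (anything except Z).
The remaining 3 characters are filled from the other 7 symbols without repetition: 7 × 6 × 5 = 210.
Total: 7 × 210 = 1470.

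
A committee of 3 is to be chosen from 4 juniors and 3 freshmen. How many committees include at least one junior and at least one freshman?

30

With no constraint there are C(7,3) = 35 possible selections.
Subtract selections that omit an entire group: no juniors → C(3,3) = 1; no freshmen → C(4,3) = 4.
Both groups omitted at once is impossible, so 35 − 5 = 30.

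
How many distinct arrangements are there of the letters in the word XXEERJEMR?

15120

XXEERJEMR has 9 letters with E appearing 3 times, R appearing twice, and X appearing twice.
So there are 9! / (3!·2!·2!) = 15120 distinguishable arrangements.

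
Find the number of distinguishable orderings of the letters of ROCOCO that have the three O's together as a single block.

12

Treat the 3 copies of O as a single block. The multiset to arrange is then {OOO, C, C, R}, 4 items in all.
That gives (4)!/(2!) = 12 arrangements.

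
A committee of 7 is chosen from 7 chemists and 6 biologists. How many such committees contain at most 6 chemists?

Split by how many chemists are chosen (0 through 6).
Sum: C(7,0)·C(6,7) + C(7,1)·C(6,6) + C(7,2)·C(6,5) + C(7,3)·C(6,4) + C(7,4)·C(6,3) + C(7,5)·C(6,2) + C(7,6)·C(6,1) = 0 + 7 + 126 + 525 + 700 + 315 + 42 = 1715.

1715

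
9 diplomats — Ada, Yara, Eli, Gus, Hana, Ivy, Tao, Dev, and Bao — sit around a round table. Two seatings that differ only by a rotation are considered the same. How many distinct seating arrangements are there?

Around a circle, 9 distinct people have 9!/9 = (8)! = 40320 rotationally distinct seatings.

40320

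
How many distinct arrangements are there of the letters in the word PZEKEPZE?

The 8 letters of PZEKEPZE have repeats: E appearing 3 times, P appearing twice, and Z appearing twice.
So there are 8! / (3!·2!·2!) = 1680 distinguishable arrangements.

1680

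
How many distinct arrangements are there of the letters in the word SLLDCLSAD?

Letter multiplicities in SLLDCLSAD: A×1, C×1, D×2, L×3, S×2.
So there are 9! / (3!·2!·2!) = 15120 distinguishable arrangements.

15120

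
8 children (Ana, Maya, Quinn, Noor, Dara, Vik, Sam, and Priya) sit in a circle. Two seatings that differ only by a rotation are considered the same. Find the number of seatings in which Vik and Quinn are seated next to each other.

Treat {Vik, Quinn} as one unit (2 internal orders) and seat the resulting 7 units around the table: (6)! circular arrangements.
So 2 × (6)! = 2 × 720 = 1440.

1440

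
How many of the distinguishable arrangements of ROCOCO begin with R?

Fix R in the first position and arrange the remaining 5 letters.
Those 5 letters have C appearing twice and O appearing 3 times, giving (5)!/(3!·2!) = 10.

10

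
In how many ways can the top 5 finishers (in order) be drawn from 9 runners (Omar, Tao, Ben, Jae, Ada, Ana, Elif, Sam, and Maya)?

15120

This is an ordered selection of 5 from 9: P(9,5).
That gives 9 × 8 × 7 × 6 × 5 = 15120.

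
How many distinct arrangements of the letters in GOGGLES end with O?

120

With the last slot taken by O, it remains to arrange the other 6 letters (GGGLES).
Those 6 letters have G appearing 3 times, giving (6)!/(3!) = 120.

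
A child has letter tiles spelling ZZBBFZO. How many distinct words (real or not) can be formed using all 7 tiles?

Letter multiplicities in ZZBBFZO: B×2, F×1, O×1, Z×3.
The number of distinct arrangements is 7!/(3!·2!) = 5040/12 = 420.

420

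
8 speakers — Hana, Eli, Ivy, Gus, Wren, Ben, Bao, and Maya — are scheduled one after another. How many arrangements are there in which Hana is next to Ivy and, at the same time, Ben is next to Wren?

2880

Treat {Hana,Ivy} as one block (2 orders) and {Ben,Wren} as another (2 orders).
That leaves 6 units to arrange: 2 × 2 × 6! = 4 × 720 = 2880.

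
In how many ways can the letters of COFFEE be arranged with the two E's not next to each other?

120

There are 6!/(2!·2!) = 180 arrangements of COFFEE in total.
If the two E's are adjacent, glue them into one block, leaving 5 items to arrange: (5)!/(2!) = 60 ways.
Hence 180 − 60 = 120.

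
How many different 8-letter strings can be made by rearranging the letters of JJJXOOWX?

1680

JJJXOOWX has 8 letters with J appearing 3 times, O appearing twice, and X appearing twice.
Dividing 8! = 40320 by 3!·2!·2! = 24 for the repeated letters gives 1680.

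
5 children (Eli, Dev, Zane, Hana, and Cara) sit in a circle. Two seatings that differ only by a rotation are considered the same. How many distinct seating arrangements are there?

24

Fix one person's seat to break rotational symmetry; the remaining 4 people can be arranged in (4)! = 24 ways.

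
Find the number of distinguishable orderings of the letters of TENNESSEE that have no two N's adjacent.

2940

Total arrangements of TENNESSEE: 9!/(4!·2!·2!) = 3780.
Arrangements with the N's together: treat NN as one letter, giving (8)!/(4!·2!) = 840.
Hence 3780 − 840 = 2940.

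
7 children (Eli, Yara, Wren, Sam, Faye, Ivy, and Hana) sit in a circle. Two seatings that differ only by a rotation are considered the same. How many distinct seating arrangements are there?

Around a circle, 7 distinct people have 7!/7 = (6)! = 720 rotationally distinct seatings.

720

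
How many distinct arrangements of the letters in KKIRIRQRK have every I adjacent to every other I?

1120

Treat the 2 copies of I as a single block. The multiset to arrange is then {II, K, K, K, Q, R, R, R}, 8 items in all.
That gives (8)!/(3!·3!) = 1120 arrangements.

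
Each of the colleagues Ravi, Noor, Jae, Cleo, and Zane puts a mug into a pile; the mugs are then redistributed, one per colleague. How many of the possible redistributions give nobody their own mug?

44

This is the derangement count D_5: permutations of 5 items with no fixed point.
By inclusion–exclusion this is Σ_{j=0}^{5} (−1)^j C(5,j)·(5−j)!.
Computing: 120 − 120 + 60 − 20 + 5 − 1 = 44.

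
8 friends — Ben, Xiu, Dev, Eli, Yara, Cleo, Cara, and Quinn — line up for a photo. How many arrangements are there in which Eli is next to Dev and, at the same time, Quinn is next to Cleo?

2880

Treat {Eli,Dev} as one block (2 orders) and {Quinn,Cleo} as another (2 orders).
That leaves 6 units to arrange: 2 × 2 × 6! = 4 × 720 = 2880.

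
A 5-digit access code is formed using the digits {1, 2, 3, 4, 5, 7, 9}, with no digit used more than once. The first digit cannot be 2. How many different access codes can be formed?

The first digit has 7−1 = 6 choices (anything except 2).
The remaining 4 digits are filled from the other 6 symbols without repetition: 6 × 5 × 4 × 3 = 360.
Total: 6 × 360 = 2160.

2160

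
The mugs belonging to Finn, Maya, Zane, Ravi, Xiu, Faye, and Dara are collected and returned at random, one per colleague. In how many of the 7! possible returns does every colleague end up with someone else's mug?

1854

Let Aᵢ be the assignments in which colleague i gets their own mug. We want the size of the complement of A₁∪…∪A_7.
By inclusion–exclusion this is Σ_{j=0}^{7} (−1)^j C(7,j)·(7−j)!.
Computing: 5040 − 5040 + 2520 − 840 + 210 − 42 + 7 − 1 = 1854.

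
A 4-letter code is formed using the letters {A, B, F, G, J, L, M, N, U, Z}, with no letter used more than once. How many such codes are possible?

Choose and order 4 of the 10 symbols: the first letter has 10 options, the next 9, then 8, 7.
That product is 10 × 9 × 8 × 7 = 5040.

5040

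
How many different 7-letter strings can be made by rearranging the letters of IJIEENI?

IJIEENI has 7 letters with E appearing twice and I appearing 3 times.
The number of distinct arrangements is 7!/(3!·2!) = 5040/12 = 420.

420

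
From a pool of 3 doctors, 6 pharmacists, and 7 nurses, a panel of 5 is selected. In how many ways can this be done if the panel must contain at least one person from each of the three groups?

2730

Unrestricted: C(16,5) = 4368 ways to pick any 5 of the 16.
Subtract selections that omit an entire group: no doctors → C(13,5) = 1287; no pharmacists → C(10,5) = 252; no nurses → C(9,5) = 126.
Add back selections omitting two groups (i.e. drawn from a single group): C(3,5) + C(6,5) + C(7,5) = 27.
By inclusion–exclusion: 4368 − 1665 + 27 = 2730.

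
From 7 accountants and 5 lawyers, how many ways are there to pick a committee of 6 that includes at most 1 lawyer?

112

Split by how many lawyers are chosen (0 through 1).
Sum: C(5,0)·C(7,6) + C(5,1)·C(7,5) = 7 + 105 = 112.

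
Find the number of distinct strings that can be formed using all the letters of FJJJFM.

FJJJFM has 6 letters with F appearing twice and J appearing 3 times.
The number of distinct arrangements is 6!/(3!·2!) = 720/12 = 60.

60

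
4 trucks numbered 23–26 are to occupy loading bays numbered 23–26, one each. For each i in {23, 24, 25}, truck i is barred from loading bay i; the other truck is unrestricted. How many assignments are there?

Let Aᵢ (for i ∈ {23, 24, 25}) be the placements that put truck i in its forbidden loading bay. Any j of these fix j positions, leaving (4−j)! ways to fill the rest, and there are C(3,j) ways to pick which j.
By inclusion–exclusion, the number of valid placements is Σ_{j=0}^{3} (−1)^j C(3,j)·(4−j)!.
Computing: 24 − 18 + 6 − 1 = 11.

11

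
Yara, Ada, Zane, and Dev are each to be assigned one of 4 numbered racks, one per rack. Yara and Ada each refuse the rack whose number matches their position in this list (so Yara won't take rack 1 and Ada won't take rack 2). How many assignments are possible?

14

Let Aᵢ (for i ∈ {1, 2}) be the placements that put person i in their forbidden rack. Any j of these fix j positions, leaving (4−j)! ways to fill the rest, and there are C(2,j) ways to pick which j.
By inclusion–exclusion, the number of valid placements is Σ_{j=0}^{2} (−1)^j C(2,j)·(4−j)!.
Computing: 24 − 12 + 2 = 14.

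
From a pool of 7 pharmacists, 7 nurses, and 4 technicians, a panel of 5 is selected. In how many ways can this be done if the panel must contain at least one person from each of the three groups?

Unrestricted: C(18,5) = 8568 ways to pick any 5 of the 18.
Selections missing a whole group: no pharmacists → C(11,5) = 462; no nurses → C(11,5) = 462; no technicians → C(14,5) = 2002.
Add back selections omitting two groups (i.e. drawn from a single group): C(7,5) + C(7,5) + C(4,5) = 42.
By inclusion–exclusion: 8568 − 2926 + 42 = 5684.

5684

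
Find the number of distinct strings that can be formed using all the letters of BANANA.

60

BANANA has 6 letters with A appearing 3 times and N appearing twice.
The number of distinct arrangements is 6!/(3!·2!) = 720/12 = 60.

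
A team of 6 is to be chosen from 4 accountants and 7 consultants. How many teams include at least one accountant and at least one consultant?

455

Unrestricted: C(11,6) = 462 ways to pick any 6 of the 11.
Selections missing a whole group: no accountants → C(7,6) = 7; no consultants → C(4,6) = 0.
Both groups omitted at once is impossible, so 462 − 7 = 455.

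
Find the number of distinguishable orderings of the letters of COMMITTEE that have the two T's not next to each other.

There are 9!/(2!·2!·2!) = 45360 arrangements of COMMITTEE in total.
Arrangements with the T's together: treat TT as one letter, giving (8)!/(2!·2!) = 10080.
Hence 45360 − 10080 = 35280.

35280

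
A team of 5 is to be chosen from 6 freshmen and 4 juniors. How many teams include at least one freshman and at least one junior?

Total 5-person selections from all 10: C(10,5) = 252.
Selections missing a whole group: no freshmen → C(4,5) = 0; no juniors → C(6,5) = 6.
Both groups omitted at once is impossible, so 252 − 6 = 246.

246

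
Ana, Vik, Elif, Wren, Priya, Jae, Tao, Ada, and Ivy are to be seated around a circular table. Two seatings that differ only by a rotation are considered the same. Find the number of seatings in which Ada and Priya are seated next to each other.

10080

Treat {Ada, Priya} as one unit (2 internal orders) and seat the resulting 8 units around the table: (7)! circular arrangements.
So 2 × (7)! = 2 × 5040 = 10080.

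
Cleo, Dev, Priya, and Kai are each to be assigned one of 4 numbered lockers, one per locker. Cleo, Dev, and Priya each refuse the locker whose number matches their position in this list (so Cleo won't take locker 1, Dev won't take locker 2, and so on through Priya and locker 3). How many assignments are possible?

11

Let Aᵢ (for i ∈ {1, 2, 3}) be the placements that put person i in their forbidden locker. Any j of these fix j positions, leaving (4−j)! ways to fill the rest, and there are C(3,j) ways to pick which j.
By inclusion–exclusion, the number of valid placements is Σ_{j=0}^{3} (−1)^j C(3,j)·(4−j)!.
Computing: 24 − 18 + 6 − 1 = 11.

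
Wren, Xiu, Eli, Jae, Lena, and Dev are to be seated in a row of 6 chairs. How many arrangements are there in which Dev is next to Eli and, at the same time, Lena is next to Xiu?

Treat {Dev,Eli} as one block (2 orders) and {Lena,Xiu} as another (2 orders).
That leaves 4 units to arrange: 2 × 2 × 4! = 4 × 24 = 96.

96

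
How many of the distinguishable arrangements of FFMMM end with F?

Fix F in the last position and arrange the remaining 4 letters.
Those 4 letters have M appearing 3 times, giving (4)!/(3!) = 4.

4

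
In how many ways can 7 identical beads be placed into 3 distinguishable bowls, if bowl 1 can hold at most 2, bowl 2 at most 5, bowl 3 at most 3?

Without the upper bounds there are C(9,2) = 36 ways to split 7 among 3 bowls.
Subtract solutions that violate a single cap (substitute x_i' = x_i − (cap_i+1)): x_1 ≥ 3 gives C(6,2) = 15; x_2 ≥ 6 gives C(3,2) = 3; x_3 ≥ 4 gives C(5,2) = 10. Together 28.
Add back pairs where two caps are both exceeded: 0 + 1 + 0 = 1.
By inclusion–exclusion the count is 36 − 28 + 1 = 9.

9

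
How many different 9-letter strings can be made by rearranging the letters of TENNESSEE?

Letter multiplicities in TENNESSEE: E×4, N×2, S×2, T×1.
So there are 9! / (4!·2!·2!) = 3780 distinguishable arrangements.

3780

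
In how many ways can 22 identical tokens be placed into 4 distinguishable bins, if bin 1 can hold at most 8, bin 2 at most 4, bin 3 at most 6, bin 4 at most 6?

Without the upper bounds there are C(25,3) = 2300 ways to split 22 among 4 bins.
Subtract solutions that violate a single cap (substitute x_i' = x_i − (cap_i+1)): x_1 ≥ 9 gives C(16,3) = 560; x_2 ≥ 5 gives C(20,3) = 1140; x_3 ≥ 7 gives C(18,3) = 816; x_4 ≥ 7 gives C(18,3) = 816. Together 3332.
Add back pairs where two caps are both exceeded: 165 + 84 + 84 + 286 + 286 + 165 = 1070.
Subtract triples: 4 + 4 + 0 + 20 = 28.
By inclusion–exclusion the count is 2300 − 3332 + 1070 − 28 = 10.

10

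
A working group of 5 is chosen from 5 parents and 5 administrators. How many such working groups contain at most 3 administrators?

226

Split by how many administrators are chosen (0 through 3).
Sum: C(5,0)·C(5,5) + C(5,1)·C(5,4) + C(5,2)·C(5,3) + C(5,3)·C(5,2) = 1 + 25 + 100 + 100 = 226.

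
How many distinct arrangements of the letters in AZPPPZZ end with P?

With the last slot taken by P, it remains to arrange the other 6 letters (AZPPZZ).
Those 6 letters have P appearing twice and Z appearing 3 times, giving (6)!/(3!·2!) = 60.

60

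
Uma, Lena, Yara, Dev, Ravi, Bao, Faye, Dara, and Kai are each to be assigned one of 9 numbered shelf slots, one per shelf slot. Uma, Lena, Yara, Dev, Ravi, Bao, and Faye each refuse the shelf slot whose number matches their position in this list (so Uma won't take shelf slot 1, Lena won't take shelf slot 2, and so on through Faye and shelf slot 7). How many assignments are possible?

165016

Let Aᵢ (for 1 ≤ i ≤ 7) be the placements that put person i in their forbidden shelf slot. Any j of these fix j positions, leaving (9−j)! ways to fill the rest, and there are C(7,j) ways to pick which j.
By inclusion–exclusion, the number of valid placements is Σ_{j=0}^{7} (−1)^j C(7,j)·(9−j)!.
Computing: 362880 − 282240 + 105840 − 25200 + 4200 − 504 + 42 − 2 = 165016.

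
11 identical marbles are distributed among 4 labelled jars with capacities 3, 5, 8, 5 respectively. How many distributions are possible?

130

By stars and bars, unrestricted non-negative solutions to x_1+…+x_4 = 11 number C(11+3,3) = 364.
Subtract solutions that violate a single cap (substitute x_i' = x_i − (cap_i+1)): x_1 ≥ 4 gives C(10,3) = 120; x_2 ≥ 6 gives C(8,3) = 56; x_3 ≥ 9 gives C(5,3) = 10; x_4 ≥ 6 gives C(8,3) = 56. Together 242.
Add back pairs where two caps are both exceeded: 4 + 0 + 4 + 0 + 0 + 0 = 8.
By inclusion–exclusion the count is 364 − 242 + 8 = 130.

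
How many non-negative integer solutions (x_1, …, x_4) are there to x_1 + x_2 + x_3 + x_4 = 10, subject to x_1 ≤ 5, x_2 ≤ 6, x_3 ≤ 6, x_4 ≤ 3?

128

By stars and bars, unrestricted non-negative solutions to x_1+…+x_4 = 10 number C(10+3,3) = 286.
Subtract solutions that violate a single cap (substitute x_i' = x_i − (cap_i+1)): x_1 ≥ 6 gives C(7,3) = 35; x_2 ≥ 7 gives C(6,3) = 20; x_3 ≥ 7 gives C(6,3) = 20; x_4 ≥ 4 gives C(9,3) = 84. Together 159.
Add back pairs where two caps are both exceeded: 0 + 0 + 1 + 0 + 0 + 0 = 1.
By inclusion–exclusion the count is 286 − 159 + 1 = 128.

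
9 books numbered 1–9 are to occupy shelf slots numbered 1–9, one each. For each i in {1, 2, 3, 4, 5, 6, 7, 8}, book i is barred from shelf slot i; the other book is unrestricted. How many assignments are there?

Let Aᵢ (for 1 ≤ i ≤ 8) be the placements that put book i in its forbidden shelf slot. Any j of these fix j positions, leaving (9−j)! ways to fill the rest, and there are C(8,j) ways to pick which j.
By inclusion–exclusion, the number of valid placements is Σ_{j=0}^{8} (−1)^j C(8,j)·(9−j)!.
Computing: 362880 − 322560 + 141120 − 40320 + 8400 − 1344 + 168 − 16 + 1 = 148329.

148329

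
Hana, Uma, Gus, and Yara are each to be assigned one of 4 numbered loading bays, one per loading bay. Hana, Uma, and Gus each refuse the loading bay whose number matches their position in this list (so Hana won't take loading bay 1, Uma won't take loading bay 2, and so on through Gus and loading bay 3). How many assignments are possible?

11

Let Aᵢ (for i ∈ {1, 2, 3}) be the placements that put person i in their forbidden loading bay. Any j of these fix j positions, leaving (4−j)! ways to fill the rest, and there are C(3,j) ways to pick which j.
By inclusion–exclusion, the number of valid placements is Σ_{j=0}^{3} (−1)^j C(3,j)·(4−j)!.
Computing: 24 − 18 + 6 − 1 = 11.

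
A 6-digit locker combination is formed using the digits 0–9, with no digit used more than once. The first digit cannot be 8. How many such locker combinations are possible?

The first digit has 10−1 = 9 choices (anything except 8).
The remaining 5 digits are filled from the other 9 symbols without repetition: 9 × 8 × 7 × 6 × 5 = 15120.
Total: 9 × 15120 = 136080.

136080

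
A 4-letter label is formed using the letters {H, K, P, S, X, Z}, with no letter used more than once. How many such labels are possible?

360

Choose and order 4 of the 6 symbols: the first letter has 6 options, the next 5, then 4, 3.
That product is 6 × 5 × 4 × 3 = 360.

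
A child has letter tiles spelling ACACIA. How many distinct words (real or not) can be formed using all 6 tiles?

60

ACACIA has 6 letters with A appearing 3 times and C appearing twice.
So there are 6! / (3!·2!) = 60 distinguishable arrangements.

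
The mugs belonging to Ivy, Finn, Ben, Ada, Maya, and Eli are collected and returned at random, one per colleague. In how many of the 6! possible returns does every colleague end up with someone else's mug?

265

Let Aᵢ be the assignments in which colleague i gets their own mug. We want the size of the complement of A₁∪…∪A_6.
By inclusion–exclusion this is Σ_{j=0}^{6} (−1)^j C(6,j)·(6−j)!.
Computing: 720 − 720 + 360 − 120 + 30 − 6 + 1 = 265.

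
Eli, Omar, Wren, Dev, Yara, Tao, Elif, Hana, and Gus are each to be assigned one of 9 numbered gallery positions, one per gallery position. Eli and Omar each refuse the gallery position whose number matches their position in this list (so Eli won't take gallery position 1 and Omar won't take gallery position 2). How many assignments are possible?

Let Aᵢ (for i ∈ {1, 2}) be the placements that put person i in their forbidden gallery position. Any j of these fix j positions, leaving (9−j)! ways to fill the rest, and there are C(2,j) ways to pick which j.
By inclusion–exclusion, the number of valid placements is Σ_{j=0}^{2} (−1)^j C(2,j)·(9−j)!.
Computing: 362880 − 80640 + 5040 = 287280.

287280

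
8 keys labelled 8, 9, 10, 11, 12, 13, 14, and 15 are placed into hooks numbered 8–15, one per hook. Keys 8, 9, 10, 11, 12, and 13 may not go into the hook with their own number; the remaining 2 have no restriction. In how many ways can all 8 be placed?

18806

Let Aᵢ (for 8 ≤ i ≤ 13) be the placements that put key i in its forbidden hook. Any j of these fix j positions, leaving (8−j)! ways to fill the rest, and there are C(6,j) ways to pick which j.
By inclusion–exclusion, the number of valid placements is Σ_{j=0}^{6} (−1)^j C(6,j)·(8−j)!.
Computing: 40320 − 30240 + 10800 − 2400 + 360 − 36 + 2 = 18806.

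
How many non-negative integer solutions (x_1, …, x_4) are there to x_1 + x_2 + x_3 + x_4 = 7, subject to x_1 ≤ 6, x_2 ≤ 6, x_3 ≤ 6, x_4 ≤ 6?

116

Ignoring the caps, the number of non-negative solutions to x_1+…+x_4 = 7 is C(10,3) = 120.
Subtract solutions that violate a single cap (substitute x_i' = x_i − (cap_i+1)): x_1 ≥ 7 gives C(3,3) = 1; x_2 ≥ 7 gives C(3,3) = 1; x_3 ≥ 7 gives C(3,3) = 1; x_4 ≥ 7 gives C(3,3) = 1. Together 4.
No two caps can be exceeded simultaneously, so the pair terms are all 0.
By inclusion–exclusion the count is 120 − 4 + 0 = 116.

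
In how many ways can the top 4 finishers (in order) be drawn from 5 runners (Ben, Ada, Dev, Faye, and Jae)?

120

This is an ordered selection of 4 from 5: P(5,4).
That gives 5 × 4 × 3 × 2 = 120.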